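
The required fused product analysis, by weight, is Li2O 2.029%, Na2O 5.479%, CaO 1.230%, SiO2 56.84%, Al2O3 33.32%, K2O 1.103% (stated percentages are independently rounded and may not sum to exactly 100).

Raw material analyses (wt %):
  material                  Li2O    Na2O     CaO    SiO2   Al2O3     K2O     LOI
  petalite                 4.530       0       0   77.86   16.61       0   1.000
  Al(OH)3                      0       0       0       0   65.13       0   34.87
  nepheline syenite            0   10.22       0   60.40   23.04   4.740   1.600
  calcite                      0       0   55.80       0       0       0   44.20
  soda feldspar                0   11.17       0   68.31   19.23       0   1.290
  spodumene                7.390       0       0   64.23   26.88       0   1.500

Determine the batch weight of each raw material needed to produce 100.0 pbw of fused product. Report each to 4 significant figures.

Batch per 100.0 pbw fused product:
  petalite: 16.08 pbw
  Al(OH)3: 23.37 pbw
  nepheline syenite: 23.27 pbw
  calcite: 2.204 pbw
  soda feldspar: 27.76 pbw
  spodumene: 17.60 pbw
Total batch = 110.3 pbw; LOI loss = 10.28 pbw; yield = 90.68%

The intermediate values appear rounded to 4 significant figures between the steps. All arithmetic carries full float precision in every operation; every reported result is rounded just once — derived quantities, including totals, the yield, net glass mass, six oxide percentages, LOI, are computed from the batch weights for 100.0 pbw of glass in exact precision as they appear in the problem or the answer.
Oxide mass targets, per 100.0 pbw fused product:
  Li2O: 2.029% × 100.0 = 2.029 pbw
  Na2O: 5.479% × 100.0 = 5.479 pbw
  CaO: 1.230% × 100.0 = 1.230 pbw
  SiO2: 56.84% × 100.0 = 56.84 pbw
  Al2O3: 33.32% × 100.0 = 33.32 pbw
  K2O: 1.103% × 100.0 = 1.103 pbw
A balance pass over the oxides, per the reported batch figures, for the quoted basis mass (sum by sum, the targets are met net of answer rounding effects):
  Li2O: 16.08·0.04530 + 17.60·0.07390 = 2.029 pbw (target 2.029 pbw)
  Na2O: 23.27·0.1022 + 27.76·0.1117 = 5.479 pbw (target 5.479 pbw)
  CaO: 2.204·0.5580 = 1.230 pbw (target 1.230 pbw)
  SiO2: 16.08·0.7786 + 23.27·0.6040 + 27.76·0.6831 + 17.60·0.6423 = 56.84 pbw (target 56.84 pbw)
  Al2O3: 16.08·0.1661 + 23.37·0.6513 + 23.27·0.2304 + 27.76·0.1923 + 17.60·0.2688 = 33.32 pbw (target 33.32 pbw)
  K2O: 23.27·0.04740 = 1.103 pbw (target 1.103 pbw)
Glass-mass closure: whole batch net of LOI = 100.0 pbw (per-oxide target masses sum to 100.0 pbw; stated basis 100.0 pbw — a pure rounding effect).
Summing the batch: Σ batch = 110.3 pbw; the LOI term Σ batch·LOI equals 10.28 pbw; yield: glass divided by total = 90.68%.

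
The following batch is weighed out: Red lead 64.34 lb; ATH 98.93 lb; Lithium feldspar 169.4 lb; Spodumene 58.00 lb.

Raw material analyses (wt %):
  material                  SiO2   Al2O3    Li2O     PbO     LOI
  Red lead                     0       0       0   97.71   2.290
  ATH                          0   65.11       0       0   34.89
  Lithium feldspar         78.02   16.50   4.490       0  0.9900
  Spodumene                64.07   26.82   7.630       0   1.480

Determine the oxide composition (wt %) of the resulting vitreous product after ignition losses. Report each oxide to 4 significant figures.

Glass mass = 352.1 lb (batch 390.7 − LOI 38.53).
Composition: SiO2 48.08%, Al2O3 30.65%, Li2O 3.417%, PbO 17.85%

Values along the way appear with 4-significant-digit rounding in the working; the whole derivation maintains full precision in every operation. Every reported number is rounded exactly once; the derived quantities, including four oxide percentages, net glass mass, the totals, the yield, LOI, are recomputed using the weight values for 352.1 lb of glass at full float precision as given in the problem or the answer.
Mass of each oxide from the mix:
  SiO2: 169.4·0.7802 + 58.00·0.6407 = 169.3 lb
  Al2O3: 98.93·0.6511 + 169.4·0.1650 + 58.00·0.2682 = 107.9 lb
  Li2O: 169.4·0.04490 + 58.00·0.07630 = 12.03 lb
  PbO: 64.34·0.9771 = 62.87 lb
LOI: 64.34·0.02290 + 98.93·0.3489 + 169.4·0.009900 + 58.00·0.01480 = 38.53 lb
Resulting glass, batch − LOI: 390.7 − 38.53 = 352.1 lb (= Σ oxide masses)
each wt % is 100 × oxide ÷ glass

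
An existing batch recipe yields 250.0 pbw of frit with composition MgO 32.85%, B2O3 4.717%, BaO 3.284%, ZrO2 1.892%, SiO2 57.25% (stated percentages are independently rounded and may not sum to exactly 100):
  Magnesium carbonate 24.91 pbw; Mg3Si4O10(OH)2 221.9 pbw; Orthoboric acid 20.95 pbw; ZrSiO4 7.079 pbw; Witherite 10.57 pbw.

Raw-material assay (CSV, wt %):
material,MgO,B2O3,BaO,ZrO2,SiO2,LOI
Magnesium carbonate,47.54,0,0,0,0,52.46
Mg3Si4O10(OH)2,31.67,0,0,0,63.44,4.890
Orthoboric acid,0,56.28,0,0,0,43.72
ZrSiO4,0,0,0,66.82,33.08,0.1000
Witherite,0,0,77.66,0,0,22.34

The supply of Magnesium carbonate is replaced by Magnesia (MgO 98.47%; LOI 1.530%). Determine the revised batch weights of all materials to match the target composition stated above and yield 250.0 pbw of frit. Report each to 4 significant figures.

The intermediate values are printed rounded to four significant digits as written — the working math keeps exact precision from start to finish — each reported number is rounded once only; the derived quantities are re-derived at full float precision (the yield, the totals, LOI, five oxide percentages, net glass mass) from the batch weights per 250.0 pbw of glass exactly as shown in the problem or answer text.
Target oxide masses per 250.0 pbw frit:
  MgO: 32.85% × 250.0 = 82.12 pbw
  B2O3: 4.717% × 250.0 = 11.79 pbw
  BaO: 3.284% × 250.0 = 8.210 pbw
  ZrO2: 1.892% × 250.0 = 4.730 pbw
  SiO2: 57.25% × 250.0 = 143.1 pbw
Checking each oxide sum using the reported weights, per the basis as stated (sums match the target masses inside rounding margins):
  MgO: 12.03·0.9847 + 221.9·0.3167 = 82.12 pbw (target 82.12 pbw)
  B2O3: 20.95·0.5628 = 11.79 pbw (target 11.79 pbw)
  BaO: 10.57·0.7766 = 8.209 pbw (target 8.210 pbw)
  ZrO2: 7.079·0.6682 = 4.730 pbw (target 4.730 pbw)
  SiO2: 221.9·0.6344 + 7.079·0.3308 = 143.1 pbw (target 143.1 pbw)
Mass balance on the glass: whole batch net of LOI = 250.0 pbw (the Σ of target masses is 250.0 pbw; against the stated basis, 250.0 pbw — deltas are rounding alone).
Summing the batch: Σ batch = 272.5 pbw; Σ batch·LOI gives LOI loss = 22.56 pbw; yield, glass over the total, = 91.72%.

Revised batch per 250.0 pbw frit:
  Magnesia: 12.03 pbw
  Mg3Si4O10(OH)2: 221.9 pbw
  Orthoboric acid: 20.95 pbw
  ZrSiO4: 7.079 pbw
  Witherite: 10.57 pbw
Total batch = 272.5 pbw; LOI loss = 22.56 pbw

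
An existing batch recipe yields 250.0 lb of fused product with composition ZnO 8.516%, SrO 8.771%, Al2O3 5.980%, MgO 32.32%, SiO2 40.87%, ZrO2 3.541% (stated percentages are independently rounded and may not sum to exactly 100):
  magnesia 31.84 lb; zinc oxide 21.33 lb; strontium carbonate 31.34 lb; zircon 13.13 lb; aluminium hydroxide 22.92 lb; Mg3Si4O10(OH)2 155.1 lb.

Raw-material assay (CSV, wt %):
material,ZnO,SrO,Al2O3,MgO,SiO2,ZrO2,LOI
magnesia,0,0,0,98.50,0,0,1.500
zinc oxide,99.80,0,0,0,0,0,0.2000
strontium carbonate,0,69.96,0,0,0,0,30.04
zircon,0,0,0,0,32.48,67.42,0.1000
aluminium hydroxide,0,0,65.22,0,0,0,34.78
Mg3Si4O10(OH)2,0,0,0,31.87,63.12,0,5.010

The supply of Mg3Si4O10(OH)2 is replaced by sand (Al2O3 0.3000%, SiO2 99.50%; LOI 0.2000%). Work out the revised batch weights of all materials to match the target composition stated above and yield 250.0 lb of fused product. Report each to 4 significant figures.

Revised batch per 250.0 lb fused product:
  magnesia: 82.03 lb
  zinc oxide: 21.33 lb
  strontium carbonate: 31.34 lb
  zircon: 13.13 lb
  aluminium hydroxide: 22.47 lb
  sand: 98.40 lb
Total batch = 268.7 lb; LOI loss = 18.71 lb

All arithmetic maintains full float precision throughout — intermediates appear, rounded to 4 significant figures, on the page. Every reported value is rounded only once. All derived quantities, which include LOI, six oxide percentages, yield, glass mass, totals, are rebuilt at exact precision, as written in the problem or answer text, starting from the weights per 250.0 lb of glass.
Target oxide masses per 250.0 lb fused product:
  ZnO: 8.516% × 250.0 = 21.29 lb
  SrO: 8.771% × 250.0 = 21.93 lb
  Al2O3: 5.980% × 250.0 = 14.95 lb
  MgO: 32.32% × 250.0 = 80.80 lb
  SiO2: 40.87% × 250.0 = 102.2 lb
  ZrO2: 3.541% × 250.0 = 8.852 lb
Per-oxide balance check from the weights as reported, under the basis named above (oxide sums agree with the targets given rounding of the digits):
  ZnO: 21.33·0.9980 = 21.29 lb (target 21.29 lb)
  SrO: 31.34·0.6996 = 21.93 lb (target 21.93 lb)
  Al2O3: 22.47·0.6522 + 98.40·0.003000 = 14.95 lb (target 14.95 lb)
  MgO: 82.03·0.9850 = 80.80 lb (target 80.80 lb)
  SiO2: 13.13·0.3248 + 98.40·0.9950 = 102.2 lb (target 102.2 lb)
  ZrO2: 13.13·0.6742 = 8.852 lb (target 8.852 lb)
Consistency of the glass mass: Σ batch − LOI loss = 250.0 lb (the Σ of target masses is 250.0 lb; against the stated basis, 250.0 lb — rounding explains the deltas).
Batch grand total — Σ batch = 268.7 lb; LOI removed, Σ of batch·LOI: 18.71 lb; yield, glass over the total, = 93.04%.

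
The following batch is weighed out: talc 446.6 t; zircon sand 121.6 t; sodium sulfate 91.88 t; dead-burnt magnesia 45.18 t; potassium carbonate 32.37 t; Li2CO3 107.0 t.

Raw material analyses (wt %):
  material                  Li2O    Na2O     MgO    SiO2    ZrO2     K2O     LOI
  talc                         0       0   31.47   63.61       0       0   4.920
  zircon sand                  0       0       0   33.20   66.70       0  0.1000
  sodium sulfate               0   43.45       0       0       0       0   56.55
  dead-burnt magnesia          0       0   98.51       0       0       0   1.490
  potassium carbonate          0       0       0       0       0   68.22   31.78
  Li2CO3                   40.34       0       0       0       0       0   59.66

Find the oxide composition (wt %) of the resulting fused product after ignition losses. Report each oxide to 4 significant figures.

Glass mass = 695.8 t (batch 844.6 − LOI 148.8).
Composition: Li2O 6.204%, Na2O 5.738%, MgO 26.60%, SiO2 46.63%, ZrO2 11.66%, K2O 3.174%

The intermediate values are displayed, with 4-significant-figure rounding, as written; each numeric step runs at exact precision at each step; every reported figure is rounded just once; all derived quantities (ignition loss, six oxide percentages, yield, glass mass, totals) are re-derived from the weighed amounts on 695.8 t of glass at full precision as set out in the problem or answer text.
What the batch supplies per oxide:
  Li2O: 107.0·0.4034 = 43.16 t
  Na2O: 91.88·0.4345 = 39.92 t
  MgO: 446.6·0.3147 + 45.18·0.9851 = 185.1 t
  SiO2: 446.6·0.6361 + 121.6·0.3320 = 324.5 t
  ZrO2: 121.6·0.6670 = 81.11 t
  K2O: 32.37·0.6822 = 22.08 t
LOI: 446.6·0.04920 + 121.6·0.001000 + 91.88·0.5655 + 45.18·0.01490 + 32.37·0.3178 + 107.0·0.5966 = 148.8 t
Glass mass = batch − LOI = 844.6 − 148.8 = 695.8 t (consistent with Σ oxide mass)
each wt % is 100 × oxide ÷ glass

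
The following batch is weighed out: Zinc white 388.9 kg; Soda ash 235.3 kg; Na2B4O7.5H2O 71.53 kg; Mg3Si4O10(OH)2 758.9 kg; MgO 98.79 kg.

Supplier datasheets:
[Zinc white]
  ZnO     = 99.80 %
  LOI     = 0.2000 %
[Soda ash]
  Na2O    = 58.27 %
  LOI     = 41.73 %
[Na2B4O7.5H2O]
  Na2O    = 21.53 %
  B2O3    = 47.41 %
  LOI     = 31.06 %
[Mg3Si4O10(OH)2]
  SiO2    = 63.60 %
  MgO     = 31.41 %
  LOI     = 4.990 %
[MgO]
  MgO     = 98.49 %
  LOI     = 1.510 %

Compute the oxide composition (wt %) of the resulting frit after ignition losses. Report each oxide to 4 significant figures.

Glass mass = 1393 kg (batch 1553 − LOI 160.5).
Composition: Na2O 10.95%, SiO2 34.65%, MgO 24.10%, ZnO 27.86%, B2O3 2.435%

All arithmetic maintains exact precision through every step; in-progress results appear with 4-significant-digit rounding alongside each step. Every reported value is rounded a single time; all derived quantities are re-derived using the weight values per 1393 kg of glass in full precision (the totals, the five compositions, LOI, glass mass, yield), exactly as printed in the problem or the answer.
Delivered oxide masses:
  Na2O: 235.3·0.5827 + 71.53·0.2153 = 152.5 kg
  SiO2: 758.9·0.6360 = 482.7 kg
  MgO: 758.9·0.3141 + 98.79·0.9849 = 335.7 kg
  ZnO: 388.9·0.9980 = 388.1 kg
  B2O3: 71.53·0.4741 = 33.91 kg
LOI: 388.9·0.002000 + 235.3·0.4173 + 71.53·0.3106 + 758.9·0.04990 + 98.79·0.01510 = 160.5 kg
Net of LOI, the glass mass = 1553 − 160.5 = 1393 kg (= Σ oxide masses)
oxide / glass × 100 gives the wt %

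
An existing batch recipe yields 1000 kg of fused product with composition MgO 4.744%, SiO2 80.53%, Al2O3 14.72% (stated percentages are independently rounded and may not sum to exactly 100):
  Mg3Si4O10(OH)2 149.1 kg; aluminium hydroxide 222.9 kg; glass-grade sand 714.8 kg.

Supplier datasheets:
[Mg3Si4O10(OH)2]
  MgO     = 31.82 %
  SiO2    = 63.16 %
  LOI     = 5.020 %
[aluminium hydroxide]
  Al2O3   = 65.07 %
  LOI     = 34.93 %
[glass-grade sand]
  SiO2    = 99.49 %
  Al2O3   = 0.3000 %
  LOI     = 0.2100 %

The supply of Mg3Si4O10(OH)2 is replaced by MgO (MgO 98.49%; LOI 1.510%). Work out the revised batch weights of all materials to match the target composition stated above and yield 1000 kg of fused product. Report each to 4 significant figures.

Revised batch per 1000 kg fused product:
  MgO: 48.17 kg
  aluminium hydroxide: 222.5 kg
  glass-grade sand: 809.4 kg
Total batch = 1080 kg; LOI loss = 80.15 kg

In-progress results are displayed, with 4-significant-figure rounding, in the working; the whole derivation carries exact precision from first step to last — every reported number is rounded a single time — all derived quantities (the totals, the three compositions, LOI, net glass mass, the yield) are rebuilt using the weight values on 1000 kg of glass at full precision as given in either problem or answer.
Oxide mass targets, per 1000 kg fused product:
  MgO: 4.744% × 1000 = 47.44 kg
  SiO2: 80.53% × 1000 = 805.3 kg
  Al2O3: 14.72% × 1000 = 147.2 kg
Checking each oxide sum from the weights as reported, on the stated basis (sums match the target masses inside rounding margins):
  MgO: 48.17·0.9849 = 47.44 kg (target 47.44 kg)
  SiO2: 809.4·0.9949 = 805.3 kg (target 805.3 kg)
  Al2O3: 222.5·0.6507 + 809.4·0.003000 = 147.2 kg (target 147.2 kg)
Glass-mass sanity pass: batch total minus LOI = 999.9 kg (per-oxide target masses sum to 999.9 kg; basis as stated: 1000 kg — gaps are rounding artifacts).
Batch total: Σ batch = 1080 kg; loss to ignition Σ batch·LOI = 80.15 kg; the yield ratio, glass ÷ batch: 92.58%.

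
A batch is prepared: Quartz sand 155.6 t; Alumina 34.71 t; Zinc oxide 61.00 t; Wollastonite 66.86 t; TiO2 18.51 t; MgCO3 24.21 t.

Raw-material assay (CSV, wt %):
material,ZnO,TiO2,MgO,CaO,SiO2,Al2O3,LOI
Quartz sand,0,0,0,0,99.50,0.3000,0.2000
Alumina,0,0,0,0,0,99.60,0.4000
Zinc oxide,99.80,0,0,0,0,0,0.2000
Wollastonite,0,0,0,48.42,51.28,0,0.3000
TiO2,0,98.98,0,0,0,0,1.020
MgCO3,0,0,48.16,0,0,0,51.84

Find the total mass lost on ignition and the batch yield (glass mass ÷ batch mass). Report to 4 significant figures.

LOI loss = 13.51 t; glass = 347.4 t; yield = 96.26%

Full precision is carried all the way through — in-progress results are rounded off to 4 significant figures wherever printed; each reported number is rounded only once; derived quantities, which include the totals, six oxide percentages, LOI, net glass mass, yield, are re-derived in full float precision, as quoted within the problem or the answer, from the weighed amounts per 347.4 t of glass.
Loss on ignition, line by line:
  Quartz sand: 155.6 × 0.002000 = 0.3112 t
  Alumina: 34.71 × 0.004000 = 0.1388 t
  Zinc oxide: 61.00 × 0.002000 = 0.1220 t
  Wollastonite: 66.86 × 0.003000 = 0.2006 t
  TiO2: 18.51 × 0.01020 = 0.1888 t
  MgCO3: 24.21 × 0.5184 = 12.55 t
Total LOI = 13.51 t
Glass = batch − LOI = 360.9 − 13.51 = 347.4 t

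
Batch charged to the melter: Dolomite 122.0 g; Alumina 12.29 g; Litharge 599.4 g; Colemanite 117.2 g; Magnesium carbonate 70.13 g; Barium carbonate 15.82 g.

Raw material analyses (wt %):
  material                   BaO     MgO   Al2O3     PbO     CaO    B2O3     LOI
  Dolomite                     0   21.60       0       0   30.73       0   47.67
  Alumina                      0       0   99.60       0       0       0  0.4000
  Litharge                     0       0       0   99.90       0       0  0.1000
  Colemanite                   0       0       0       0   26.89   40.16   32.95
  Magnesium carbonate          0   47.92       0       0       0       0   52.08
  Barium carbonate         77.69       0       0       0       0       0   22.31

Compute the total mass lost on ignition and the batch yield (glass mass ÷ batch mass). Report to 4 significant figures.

In-progress results appear (rounded to four significant figures) in the printout — the working math carries full precision through every step. Every reported number undergoes a single rounding — derived quantities are recomputed at exact precision (six oxide percentages, the totals, net glass mass, yield, ignition loss) from the weighed amounts per 799.4 g of glass, as written in the problem or the answer.
Material-by-material LOI:
  Dolomite: 122.0 × 0.4767 = 58.16 g
  Alumina: 12.29 × 0.004000 = 0.04916 g
  Litharge: 599.4 × 0.001000 = 0.5994 g
  Colemanite: 117.2 × 0.3295 = 38.62 g
  Magnesium carbonate: 70.13 × 0.5208 = 36.52 g
  Barium carbonate: 15.82 × 0.2231 = 3.529 g
Total LOI = 137.5 g
Glass = batch − LOI = 936.8 − 137.5 = 799.4 g

LOI loss = 137.5 g; glass = 799.4 g; yield = 85.33%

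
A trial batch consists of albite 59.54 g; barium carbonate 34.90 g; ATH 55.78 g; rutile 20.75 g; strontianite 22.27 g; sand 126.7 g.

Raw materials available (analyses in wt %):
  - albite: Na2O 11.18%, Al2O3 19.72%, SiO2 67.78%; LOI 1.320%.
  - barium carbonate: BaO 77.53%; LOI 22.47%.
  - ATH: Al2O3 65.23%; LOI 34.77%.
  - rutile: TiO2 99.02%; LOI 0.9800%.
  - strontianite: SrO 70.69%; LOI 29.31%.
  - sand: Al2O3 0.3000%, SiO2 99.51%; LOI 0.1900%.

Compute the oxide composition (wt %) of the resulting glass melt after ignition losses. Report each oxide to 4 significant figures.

In-progress results are printed, rounded to four significant digits, in the working; each numeric step runs at full float precision at all times. Each reported number sees exactly one rounding — derived quantities are recomputed from the batch weights at 284.9 g of glass in full precision (glass mass, the six compositions, totals, yield, LOI) as given in the problem or answer text.
Delivered oxide masses:
  BaO: 34.90·0.7753 = 27.06 g
  SrO: 22.27·0.7069 = 15.74 g
  Na2O: 59.54·0.1118 = 6.657 g
  Al2O3: 59.54·0.1972 + 55.78·0.6523 + 126.7·0.003000 = 48.51 g
  SiO2: 59.54·0.6778 + 126.7·0.9951 = 166.4 g
  TiO2: 20.75·0.9902 = 20.55 g
LOI: 59.54·0.01320 + 34.90·0.2247 + 55.78·0.3477 + 20.75·0.009800 + 22.27·0.2931 + 126.7·0.001900 = 34.99 g
Glass = total batch minus LOI = 319.9 − 34.99 = 284.9 g (equal to the oxide-mass sum)
wt % = 100 × oxide mass / glass mass

Glass mass = 284.9 g (batch 319.9 − LOI 34.99).
Composition: BaO 9.496%, SrO 5.525%, Na2O 2.336%, Al2O3 17.02%, SiO2 58.41%, TiO2 7.211%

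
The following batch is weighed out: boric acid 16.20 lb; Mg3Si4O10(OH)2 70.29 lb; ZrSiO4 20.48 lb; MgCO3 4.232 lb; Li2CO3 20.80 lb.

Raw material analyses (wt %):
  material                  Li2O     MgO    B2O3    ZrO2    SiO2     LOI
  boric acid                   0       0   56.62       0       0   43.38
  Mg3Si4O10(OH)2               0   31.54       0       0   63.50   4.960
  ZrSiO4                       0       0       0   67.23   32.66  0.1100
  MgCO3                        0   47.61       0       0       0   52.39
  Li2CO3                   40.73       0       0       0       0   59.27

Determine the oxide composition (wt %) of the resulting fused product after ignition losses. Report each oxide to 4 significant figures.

Glass mass = 106.9 lb (batch 132.0 − LOI 25.08).
Composition: Li2O 7.924%, MgO 22.62%, B2O3 8.579%, ZrO2 12.88%, SiO2 48.00%

The intermediate values are shown, with 4-significant-figure rounding, across the worked steps; the whole derivation maintains full float precision through the solve; exactly one rounding is applied to every reported figure — derived quantities (LOI, the yield, glass mass, five oxide percentages, totals) are recomputed using the weight values at 106.9 lb of glass in full float precision, as given in the problem or the answer.
Per-oxide mass from batch:
  Li2O: 20.80·0.4073 = 8.472 lb
  MgO: 70.29·0.3154 + 4.232·0.4761 = 24.18 lb
  B2O3: 16.20·0.5662 = 9.172 lb
  ZrO2: 20.48·0.6723 = 13.77 lb
  SiO2: 70.29·0.6350 + 20.48·0.3266 = 51.32 lb
LOI: 16.20·0.4338 + 70.29·0.04960 + 20.48·0.001100 + 4.232·0.5239 + 20.80·0.5927 = 25.08 lb
The glass mass, total less LOI, = 132.0 − 25.08 = 106.9 lb (= the summed oxide contributions)
oxide / glass × 100 gives the wt %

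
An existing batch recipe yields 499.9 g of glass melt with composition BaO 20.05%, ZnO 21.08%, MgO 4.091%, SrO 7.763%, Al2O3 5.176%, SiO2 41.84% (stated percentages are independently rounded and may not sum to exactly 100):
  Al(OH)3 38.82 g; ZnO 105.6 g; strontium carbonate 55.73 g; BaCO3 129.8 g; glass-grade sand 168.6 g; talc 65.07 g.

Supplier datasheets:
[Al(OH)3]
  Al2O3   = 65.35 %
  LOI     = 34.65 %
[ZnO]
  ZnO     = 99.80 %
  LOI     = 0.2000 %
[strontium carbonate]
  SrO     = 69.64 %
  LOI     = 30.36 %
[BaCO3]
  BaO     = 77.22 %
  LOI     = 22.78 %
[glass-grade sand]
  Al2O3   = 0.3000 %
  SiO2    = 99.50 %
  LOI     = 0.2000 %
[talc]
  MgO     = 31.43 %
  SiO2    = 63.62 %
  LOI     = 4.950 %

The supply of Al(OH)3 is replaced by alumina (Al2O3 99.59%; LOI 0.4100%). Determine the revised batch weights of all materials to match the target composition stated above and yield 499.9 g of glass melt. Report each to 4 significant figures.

Revised batch per 499.9 g glass melt:
  alumina: 25.47 g
  ZnO: 105.6 g
  strontium carbonate: 55.73 g
  BaCO3: 129.8 g
  glass-grade sand: 168.6 g
  talc: 65.07 g
Total batch = 550.3 g; LOI loss = 50.36 g

Working values are shown with 4-significant-figure rounding in the working; the whole derivation keeps exact precision all the way through — every reported number sees exactly one rounding. All derived quantities, which include the yield, the six compositions, net glass mass, totals, LOI, are rebuilt in full precision, as they appear in question or answer, from the batch weights per 499.9 g of glass.
Oxide mass targets, per 499.9 g glass melt:
  BaO: 20.05% × 499.9 = 100.2 g
  ZnO: 21.08% × 499.9 = 105.4 g
  MgO: 4.091% × 499.9 = 20.45 g
  SrO: 7.763% × 499.9 = 38.81 g
  Al2O3: 5.176% × 499.9 = 25.87 g
  SiO2: 41.84% × 499.9 = 209.2 g
A balance pass over the oxides, working from each reported weight, against the basis in use (oxide sums agree with the targets up to rounding of the answer):
  BaO: 129.8·0.7722 = 100.2 g (target 100.2 g)
  ZnO: 105.6·0.9980 = 105.4 g (target 105.4 g)
  MgO: 65.07·0.3143 = 20.45 g (target 20.45 g)
  SrO: 55.73·0.6964 = 38.81 g (target 38.81 g)
  Al2O3: 25.47·0.9959 + 168.6·0.003000 = 25.87 g (target 25.87 g)
  SiO2: 168.6·0.9950 + 65.07·0.6362 = 209.2 g (target 209.2 g)
Glass-mass closure: batch Σ − ignition loss = 499.9 g (the targets, summed, come to 499.9 g; versus the stated basis of 499.9 g — deltas are rounding alone).
Batch grand total — Σ batch = 550.3 g; Σ batch·LOI gives LOI loss = 50.36 g; yield = glass ÷ total batch = 90.85%.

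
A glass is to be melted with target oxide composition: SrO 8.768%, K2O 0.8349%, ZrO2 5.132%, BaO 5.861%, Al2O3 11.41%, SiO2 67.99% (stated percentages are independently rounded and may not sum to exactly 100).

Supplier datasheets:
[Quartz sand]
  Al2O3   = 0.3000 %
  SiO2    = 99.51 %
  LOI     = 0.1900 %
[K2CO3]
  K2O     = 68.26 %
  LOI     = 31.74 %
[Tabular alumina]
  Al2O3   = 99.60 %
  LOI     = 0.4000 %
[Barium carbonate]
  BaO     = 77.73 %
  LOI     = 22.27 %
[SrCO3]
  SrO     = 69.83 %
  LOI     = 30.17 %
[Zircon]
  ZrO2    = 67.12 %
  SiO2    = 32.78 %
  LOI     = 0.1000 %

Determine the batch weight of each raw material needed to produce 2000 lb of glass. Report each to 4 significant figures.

Batch per 2000 lb glass:
  Quartz sand: 1316 lb
  K2CO3: 24.46 lb
  Tabular alumina: 225.2 lb
  Barium carbonate: 150.8 lb
  SrCO3: 251.1 lb
  Zircon: 152.9 lb
Total batch = 2120 lb; LOI loss = 120.7 lb; yield = 94.31%

Every computation keeps full float precision at all times; intermediates are displayed, rounded to 4 significant digits, across the worked steps — every reported figure is rounded only once; derived quantities (ignition loss, the totals, six oxide percentages, the yield, net glass mass) are computed starting from the weights per 2000 lb of glass at exact precision, precisely as stated by the problem or answer text.
Target oxide masses per 2000 lb glass:
  SrO: 8.768% × 2000 = 175.4 lb
  K2O: 0.8349% × 2000 = 16.70 lb
  ZrO2: 5.132% × 2000 = 102.6 lb
  BaO: 5.861% × 2000 = 117.2 lb
  Al2O3: 11.41% × 2000 = 228.2 lb
  SiO2: 67.99% × 2000 = 1360 lb
Oxide-by-oxide audit working from each reported weight, for the quoted basis mass (oxide sums agree with the targets inside rounding margins):
  SrO: 251.1·0.6983 = 175.3 lb (target 175.4 lb)
  K2O: 24.46·0.6826 = 16.70 lb (target 16.70 lb)
  ZrO2: 152.9·0.6712 = 102.6 lb (target 102.6 lb)
  BaO: 150.8·0.7773 = 117.2 lb (target 117.2 lb)
  Al2O3: 1316·0.003000 + 225.2·0.9960 = 228.2 lb (target 228.2 lb)
  SiO2: 1316·0.9951 + 152.9·0.3278 = 1360 lb (target 1360 lb)
Glass-mass sanity pass: batch total minus LOI = 2000 lb (the targets, summed, come to 2000 lb; against the stated basis, 2000 lb — any gap is answer rounding).
Summing the batch: Σ batch = 2120 lb; Σ batch·LOI gives LOI loss = 120.7 lb; yield: glass divided by total = 94.31%.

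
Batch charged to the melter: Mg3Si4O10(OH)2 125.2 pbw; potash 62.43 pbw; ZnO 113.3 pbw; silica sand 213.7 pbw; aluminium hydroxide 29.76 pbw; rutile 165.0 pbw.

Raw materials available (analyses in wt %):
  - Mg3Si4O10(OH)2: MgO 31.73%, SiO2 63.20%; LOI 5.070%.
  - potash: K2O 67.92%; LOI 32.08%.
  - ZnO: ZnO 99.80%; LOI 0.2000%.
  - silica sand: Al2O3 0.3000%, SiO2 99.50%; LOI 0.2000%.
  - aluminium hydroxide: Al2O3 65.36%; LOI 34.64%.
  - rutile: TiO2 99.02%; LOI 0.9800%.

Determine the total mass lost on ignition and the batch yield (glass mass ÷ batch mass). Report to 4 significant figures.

Mid-chain values are shown (rounded to 4 significant digits) at each printed step. All internal work maintains full float precision at each step. A single rounding finalizes each reported value. All derived quantities (totals, the yield, the six compositions, glass mass, LOI) are computed using the weight values at 670.4 pbw of glass at full float precision exactly as shown in question or answer.
Each material's LOI contribution:
  Mg3Si4O10(OH)2: 125.2 × 0.05070 = 6.348 pbw
  potash: 62.43 × 0.3208 = 20.03 pbw
  ZnO: 113.3 × 0.002000 = 0.2266 pbw
  silica sand: 213.7 × 0.002000 = 0.4274 pbw
  aluminium hydroxide: 29.76 × 0.3464 = 10.31 pbw
  rutile: 165.0 × 0.009800 = 1.617 pbw
Total LOI = 38.96 pbw
Glass = batch − LOI = 709.4 − 38.96 = 670.4 pbw

LOI loss = 38.96 pbw; glass = 670.4 pbw; yield = 94.51%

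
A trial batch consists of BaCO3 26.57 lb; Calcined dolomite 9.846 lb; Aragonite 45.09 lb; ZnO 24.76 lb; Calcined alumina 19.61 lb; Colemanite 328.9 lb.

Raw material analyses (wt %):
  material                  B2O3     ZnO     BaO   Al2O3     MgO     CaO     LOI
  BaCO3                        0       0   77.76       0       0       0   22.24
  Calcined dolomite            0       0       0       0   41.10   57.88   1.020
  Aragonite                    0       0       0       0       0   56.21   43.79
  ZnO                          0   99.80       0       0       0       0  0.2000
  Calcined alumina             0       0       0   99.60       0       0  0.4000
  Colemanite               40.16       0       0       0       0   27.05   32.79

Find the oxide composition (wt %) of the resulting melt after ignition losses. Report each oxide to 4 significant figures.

Glass mass = 321.0 lb (batch 454.8 − LOI 133.7).
Composition: B2O3 41.14%, ZnO 7.697%, BaO 6.435%, Al2O3 6.084%, MgO 1.260%, CaO 37.38%

All internal work maintains full float precision at each step; mid-chain values are displayed, rounded to four significant digits, on the page. A single rounding completes each reported result. Derived quantities (yield, six oxide percentages, totals, LOI, net glass mass) are re-derived starting from the weights per 321.0 lb of glass at exact precision, as quoted within question or answer.
Oxide masses out of the charge:
  B2O3: 328.9·0.4016 = 132.1 lb
  ZnO: 24.76·0.9980 = 24.71 lb
  BaO: 26.57·0.7776 = 20.66 lb
  Al2O3: 19.61·0.9960 = 19.53 lb
  MgO: 9.846·0.4110 = 4.047 lb
  CaO: 9.846·0.5788 + 45.09·0.5621 + 328.9·0.2705 = 120.0 lb
LOI: 26.57·0.2224 + 9.846·0.01020 + 45.09·0.4379 + 24.76·0.002000 + 19.61·0.004000 + 328.9·0.3279 = 133.7 lb
batch − LOI leaves glass = 454.8 − 133.7 = 321.0 lb (the oxide masses sum to this)
percent share: oxide ÷ glass, ×100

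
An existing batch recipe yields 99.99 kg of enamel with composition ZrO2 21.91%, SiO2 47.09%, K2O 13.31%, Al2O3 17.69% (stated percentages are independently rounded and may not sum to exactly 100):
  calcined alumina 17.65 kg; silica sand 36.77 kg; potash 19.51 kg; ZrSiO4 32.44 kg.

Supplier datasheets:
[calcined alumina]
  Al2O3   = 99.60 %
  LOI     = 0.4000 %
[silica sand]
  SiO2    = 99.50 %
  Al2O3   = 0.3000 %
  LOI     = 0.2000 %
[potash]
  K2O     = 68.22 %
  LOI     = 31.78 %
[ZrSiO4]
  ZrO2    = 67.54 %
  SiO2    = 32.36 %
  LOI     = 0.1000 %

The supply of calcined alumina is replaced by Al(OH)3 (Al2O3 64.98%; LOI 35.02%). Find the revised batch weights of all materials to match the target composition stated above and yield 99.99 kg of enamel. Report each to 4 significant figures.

Revised batch per 99.99 kg enamel:
  Al(OH)3: 27.05 kg
  silica sand: 36.77 kg
  potash: 19.51 kg
  ZrSiO4: 32.44 kg
Total batch = 115.8 kg; LOI loss = 15.78 kg

Mid-chain values appear rounded to 4 significant figures across the worked steps. The working math maintains exact precision from start to finish; every reported figure takes exactly one rounding. The derived quantities, including ignition loss, totals, the yield, the four compositions, net glass mass, are re-derived starting from the weights per 99.99 kg of glass at full precision, as quoted within the question or the answer.
The oxide mass targets at 99.99 kg enamel:
  ZrO2: 21.91% × 99.99 = 21.91 kg
  SiO2: 47.09% × 99.99 = 47.09 kg
  K2O: 13.31% × 99.99 = 13.31 kg
  Al2O3: 17.69% × 99.99 = 17.69 kg
Verifying the oxide balance given the weights on record, per the basis as stated (summed amounts equal target values once rounding is allowed for):
  ZrO2: 32.44·0.6754 = 21.91 kg (target 21.91 kg)
  SiO2: 36.77·0.9950 + 32.44·0.3236 = 47.08 kg (target 47.09 kg)
  K2O: 19.51·0.6822 = 13.31 kg (target 13.31 kg)
  Al2O3: 27.05·0.6498 + 36.77·0.003000 = 17.69 kg (target 17.69 kg)
Consistency of the glass mass: whole batch net of LOI = 99.99 kg (the targets, summed, come to 99.99 kg; the stated basis being 99.99 kg — rounding explains the deltas).
Summing the batch: Σ batch = 115.8 kg; LOI loss = Σ batch·LOI = 15.78 kg; yield = glass ÷ total batch = 86.37%.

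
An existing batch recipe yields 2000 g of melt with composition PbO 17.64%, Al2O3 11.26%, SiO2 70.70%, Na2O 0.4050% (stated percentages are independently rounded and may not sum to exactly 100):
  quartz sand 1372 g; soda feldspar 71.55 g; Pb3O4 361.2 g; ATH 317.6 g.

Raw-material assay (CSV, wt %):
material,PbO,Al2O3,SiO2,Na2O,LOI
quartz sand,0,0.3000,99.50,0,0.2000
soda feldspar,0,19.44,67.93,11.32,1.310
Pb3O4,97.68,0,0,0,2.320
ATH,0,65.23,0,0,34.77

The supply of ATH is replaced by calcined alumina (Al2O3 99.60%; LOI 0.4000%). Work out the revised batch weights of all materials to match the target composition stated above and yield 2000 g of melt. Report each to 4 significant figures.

Each numeric step maintains full precision from first step to last — the intermediate values are shown with 4-significant-figure rounding as written. Each reported figure includes exactly one rounding — the derived quantities, which include the totals, net glass mass, yield, LOI, the four compositions, are re-derived in exact precision, as written in question or answer, from the batch weights on 2000 g of glass.
Target oxide masses per 2000 g melt:
  PbO: 17.64% × 2000 = 352.8 g
  Al2O3: 11.26% × 2000 = 225.2 g
  SiO2: 70.70% × 2000 = 1414 g
  Na2O: 0.4050% × 2000 = 8.100 g
Mass-balance tally per oxide given the weights on record, for the quoted basis mass (sums match the target masses within answer rounding):
  PbO: 361.2·0.9768 = 352.8 g (target 352.8 g)
  Al2O3: 1372·0.003000 + 71.55·0.1944 + 208.0·0.9960 = 225.2 g (target 225.2 g)
  SiO2: 1372·0.9950 + 71.55·0.6793 = 1414 g (target 1414 g)
  Na2O: 71.55·0.1132 = 8.099 g (target 8.100 g)
Consistency of the glass mass: batch Σ − ignition loss = 2000 g (summing oxide targets gives 2000 g; versus the stated basis of 2000 g — deltas are rounding alone).
Summing the batch: Σ batch = 2013 g; Σ batch·LOI gives LOI loss = 12.89 g; the yield ratio, glass ÷ batch: 99.36%.

Revised batch per 2000 g melt:
  quartz sand: 1372 g
  soda feldspar: 71.55 g
  Pb3O4: 361.2 g
  calcined alumina: 208.0 g
Total batch = 2013 g; LOI loss = 12.89 g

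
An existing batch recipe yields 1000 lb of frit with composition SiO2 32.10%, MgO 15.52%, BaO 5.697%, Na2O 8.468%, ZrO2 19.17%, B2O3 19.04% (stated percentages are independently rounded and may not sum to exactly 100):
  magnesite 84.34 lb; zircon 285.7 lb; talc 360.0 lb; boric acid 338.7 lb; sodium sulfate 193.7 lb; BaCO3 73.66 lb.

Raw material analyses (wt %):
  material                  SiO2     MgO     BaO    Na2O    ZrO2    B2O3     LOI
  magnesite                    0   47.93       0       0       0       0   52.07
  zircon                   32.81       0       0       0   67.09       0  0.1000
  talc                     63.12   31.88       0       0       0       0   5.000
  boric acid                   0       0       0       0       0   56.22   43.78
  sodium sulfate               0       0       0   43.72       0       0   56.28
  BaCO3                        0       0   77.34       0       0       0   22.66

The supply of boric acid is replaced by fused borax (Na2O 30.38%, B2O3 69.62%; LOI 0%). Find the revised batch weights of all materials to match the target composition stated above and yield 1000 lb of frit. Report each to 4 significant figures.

Revised batch per 1000 lb frit:
  magnesite: 84.34 lb
  zircon: 285.7 lb
  talc: 360.0 lb
  fused borax: 273.5 lb
  sodium sulfate: 3.649 lb
  BaCO3: 73.66 lb
Total batch = 1081 lb; LOI loss = 80.95 lb

Mid-chain values appear with 4-significant-figure rounding in the printout — the whole derivation holds exact precision at all times. Exactly one rounding is applied to every reported figure. All derived quantities, including the six compositions, the totals, the yield, ignition loss, net glass mass, are recomputed using the weight values on 1000 lb of glass in exact precision, as quoted within problem or answer.
Oxide mass targets, per 1000 lb frit:
  SiO2: 32.10% × 1000 = 321.0 lb
  MgO: 15.52% × 1000 = 155.2 lb
  BaO: 5.697% × 1000 = 56.97 lb
  Na2O: 8.468% × 1000 = 84.68 lb
  ZrO2: 19.17% × 1000 = 191.7 lb
  B2O3: 19.04% × 1000 = 190.4 lb
A balance pass over the oxides, working from each reported weight, at the basis given (summed amounts equal target values net of answer rounding effects):
  SiO2: 285.7·0.3281 + 360.0·0.6312 = 321.0 lb (target 321.0 lb)
  MgO: 84.34·0.4793 + 360.0·0.3188 = 155.2 lb (target 155.2 lb)
  BaO: 73.66·0.7734 = 56.97 lb (target 56.97 lb)
  Na2O: 273.5·0.3038 + 3.649·0.4372 = 84.68 lb (target 84.68 lb)
  ZrO2: 285.7·0.6709 = 191.7 lb (target 191.7 lb)
  B2O3: 273.5·0.6962 = 190.4 lb (target 190.4 lb)
The glass-mass cross-check: total batch − LOI = 999.9 lb (the Σ of target masses is 1000 lb; versus the stated basis of 1000 lb — differing by rounding only).
Total batch = Σ batch = 1081 lb; ignition loss, Σ(batch × LOI) = 80.95 lb; the yield ratio, glass ÷ batch: 92.51%.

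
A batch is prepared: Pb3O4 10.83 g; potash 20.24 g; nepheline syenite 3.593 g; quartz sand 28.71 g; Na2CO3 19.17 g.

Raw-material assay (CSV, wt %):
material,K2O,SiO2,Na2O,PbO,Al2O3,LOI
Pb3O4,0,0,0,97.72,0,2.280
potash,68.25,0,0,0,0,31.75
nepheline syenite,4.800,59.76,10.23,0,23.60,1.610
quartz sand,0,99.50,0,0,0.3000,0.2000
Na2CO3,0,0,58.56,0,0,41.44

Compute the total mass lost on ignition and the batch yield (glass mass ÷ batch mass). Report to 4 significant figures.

LOI loss = 14.73 g; glass = 67.81 g; yield = 82.15%

The intermediate values are shown, with 4-significant-digit rounding, within the worked lines. Each numeric step carries full float precision through the solve. Each reported figure is rounded exactly once. The derived quantities are re-derived at exact precision (yield, totals, glass mass, five oxide percentages, LOI) from the batch weights per 67.81 g of glass, as given in the problem or answer text.
Each material's LOI contribution:
  Pb3O4: 10.83 × 0.02280 = 0.2469 g
  potash: 20.24 × 0.3175 = 6.426 g
  nepheline syenite: 3.593 × 0.01610 = 0.05785 g
  quartz sand: 28.71 × 0.002000 = 0.05742 g
  Na2CO3: 19.17 × 0.4144 = 7.944 g
Total LOI = 14.73 g
Glass = batch − LOI = 82.54 − 14.73 = 67.81 g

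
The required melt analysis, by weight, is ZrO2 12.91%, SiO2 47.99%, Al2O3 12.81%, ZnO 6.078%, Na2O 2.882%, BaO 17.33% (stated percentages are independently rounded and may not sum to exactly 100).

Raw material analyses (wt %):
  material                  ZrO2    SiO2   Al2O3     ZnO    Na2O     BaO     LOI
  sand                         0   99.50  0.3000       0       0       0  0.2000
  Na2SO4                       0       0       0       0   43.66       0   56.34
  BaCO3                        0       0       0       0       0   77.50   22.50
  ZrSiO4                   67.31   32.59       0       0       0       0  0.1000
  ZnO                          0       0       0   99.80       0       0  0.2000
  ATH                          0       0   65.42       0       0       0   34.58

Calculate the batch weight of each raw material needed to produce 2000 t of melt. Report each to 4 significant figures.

Batch per 2000 t melt:
  sand: 839.0 t
  Na2SO4: 132.0 t
  BaCO3: 447.2 t
  ZrSiO4: 383.6 t
  ZnO: 121.8 t
  ATH: 387.8 t
Total batch = 2311 t; LOI loss = 311.4 t; yield = 86.53%

Full float precision is kept all the way through; the intermediate values are displayed rounded to 4 significant figures in the working — every reported value includes exactly one rounding; all derived quantities, including net glass mass, the totals, LOI, the yield, six oxide percentages, are re-derived using the weight values at 2000 t of glass in full precision, as they appear in the problem or the answer.
Target oxide masses per 2000 t melt:
  ZrO2: 12.91% × 2000 = 258.2 t
  SiO2: 47.99% × 2000 = 959.8 t
  Al2O3: 12.81% × 2000 = 256.2 t
  ZnO: 6.078% × 2000 = 121.6 t
  Na2O: 2.882% × 2000 = 57.64 t
  BaO: 17.33% × 2000 = 346.6 t
A balance pass over the oxides, given the weights on record, per the basis as stated (sum by sum, the targets are met modulo rounding of the values):
  ZrO2: 383.6·0.6731 = 258.2 t (target 258.2 t)
  SiO2: 839.0·0.9950 + 383.6·0.3259 = 959.8 t (target 959.8 t)
  Al2O3: 839.0·0.003000 + 387.8·0.6542 = 256.2 t (target 256.2 t)
  ZnO: 121.8·0.9980 = 121.6 t (target 121.6 t)
  Na2O: 132.0·0.4366 = 57.63 t (target 57.64 t)
  BaO: 447.2·0.7750 = 346.6 t (target 346.6 t)
Consistency of the glass mass: total batch − LOI = 2000 t (per-oxide target masses sum to 2000 t; with the basis standing at 2000 t — differing by rounding only).
Summing the batch: Σ batch = 2311 t; the LOI term Σ batch·LOI equals 311.4 t; yield: glass divided by total = 86.53%.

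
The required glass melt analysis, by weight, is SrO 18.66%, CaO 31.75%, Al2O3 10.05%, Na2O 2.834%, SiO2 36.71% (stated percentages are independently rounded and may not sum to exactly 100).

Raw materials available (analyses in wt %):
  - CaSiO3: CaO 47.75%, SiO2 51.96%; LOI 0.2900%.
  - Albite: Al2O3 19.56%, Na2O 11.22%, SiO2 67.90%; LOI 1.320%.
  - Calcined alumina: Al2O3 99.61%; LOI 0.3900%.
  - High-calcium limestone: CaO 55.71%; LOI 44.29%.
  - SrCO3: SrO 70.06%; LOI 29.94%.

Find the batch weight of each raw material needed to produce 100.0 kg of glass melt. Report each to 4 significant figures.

Batch per 100.0 kg glass melt:
  CaSiO3: 37.64 kg
  Albite: 25.26 kg
  Calcined alumina: 5.129 kg
  High-calcium limestone: 24.73 kg
  SrCO3: 26.63 kg
Total batch = 119.4 kg; LOI loss = 19.39 kg; yield = 83.76%

Exact precision is carried from first step to last — values along the way are printed with 4-significant-figure rounding on the page. Exactly one rounding is applied to each reported figure — all derived quantities, including net glass mass, five oxide percentages, ignition loss, totals, yield, are recomputed using the weight values at 100.0 kg of glass in full precision, as they appear in question or answer.
The oxide mass targets at 100.0 kg glass melt:
  SrO: 18.66% × 100.0 = 18.66 kg
  CaO: 31.75% × 100.0 = 31.75 kg
  Al2O3: 10.05% × 100.0 = 10.05 kg
  Na2O: 2.834% × 100.0 = 2.834 kg
  SiO2: 36.71% × 100.0 = 36.71 kg
Checking each oxide sum with the batch weights as given, under the basis named above (delivered sums recover each target up to rounding of the answer):
  SrO: 26.63·0.7006 = 18.66 kg (target 18.66 kg)
  CaO: 37.64·0.4775 + 24.73·0.5571 = 31.75 kg (target 31.75 kg)
  Al2O3: 25.26·0.1956 + 5.129·0.9961 = 10.05 kg (target 10.05 kg)
  Na2O: 25.26·0.1122 = 2.834 kg (target 2.834 kg)
  SiO2: 37.64·0.5196 + 25.26·0.6790 = 36.71 kg (target 36.71 kg)
Auditing the glass mass value: total batch − LOI = 100.0 kg (the targets, summed, come to 100.0 kg; stated basis 100.0 kg — gaps are rounding artifacts).
Batch total: Σ batch = 119.4 kg; Σ batch·LOI gives LOI loss = 19.39 kg; as yield: glass ÷ batch → 83.76%.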